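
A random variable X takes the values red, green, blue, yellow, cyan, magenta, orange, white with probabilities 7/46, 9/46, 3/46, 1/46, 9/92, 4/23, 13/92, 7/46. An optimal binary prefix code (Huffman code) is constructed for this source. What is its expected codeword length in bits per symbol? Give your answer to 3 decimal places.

Repeatedly combine the two least-probable nodes; the expected code length is the sum of the merged weights.
merge 1/46 + 3/46 → 2/23
merge 2/23 + 9/92 → 17/92
merge 13/92 + 7/46 → 27/92
merge 7/46 + 4/23 → 15/46
merge 17/92 + 9/46 → 35/92
merge 27/92 + 15/46 → 57/92
merge 35/92 + 57/92 → 1
L = 2/23 + 17/92 + 27/92 + 15/46 + 35/92 + 57/92 + 1 = 133/46 ≈ 2.891 bits/symbol.

2.891 bits/symbol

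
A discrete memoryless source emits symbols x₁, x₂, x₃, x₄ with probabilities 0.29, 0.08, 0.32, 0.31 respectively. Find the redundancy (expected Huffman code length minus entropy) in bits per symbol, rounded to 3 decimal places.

Entropy H = −Σ p log₂ p ≈ 1.8592 bits.
Huffman merges: 2/25+29/100→37/100; 31/100+8/25→63/100; 37/100+63/100→1. L = 2 ≈ 2.0000.
L − H = 2.0000 − 1.8592 = 0.141 bits.

0.141 bits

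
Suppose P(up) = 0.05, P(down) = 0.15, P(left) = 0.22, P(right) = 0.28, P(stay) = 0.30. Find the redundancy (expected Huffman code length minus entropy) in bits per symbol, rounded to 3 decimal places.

Entropy H = −Σ p log₂ p ≈ 2.1425 bits.
Huffman merges: 1/20+3/20→1/5; 1/5+11/50→21/50; 7/25+3/10→29/50; 21/50+29/50→1. L = 11/5 ≈ 2.2000.
L − H = 2.2000 − 2.1425 = 0.057 bits.

0.057 bits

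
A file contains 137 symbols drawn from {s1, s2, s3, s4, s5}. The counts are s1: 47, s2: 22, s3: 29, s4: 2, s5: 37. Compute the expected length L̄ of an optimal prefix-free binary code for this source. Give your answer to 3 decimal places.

Probabilities are the counts divided by 137.
Repeatedly combine the two least-probable nodes; the expected code length is the sum of the merged weights.
merge 2/137 + 22/137 → 24/137
merge 24/137 + 29/137 → 53/137
merge 37/137 + 47/137 → 84/137
merge 53/137 + 84/137 → 1
L = 24/137 + 53/137 + 84/137 + 1 = 298/137 ≈ 2.175 bits/symbol.

2.175 bits/symbol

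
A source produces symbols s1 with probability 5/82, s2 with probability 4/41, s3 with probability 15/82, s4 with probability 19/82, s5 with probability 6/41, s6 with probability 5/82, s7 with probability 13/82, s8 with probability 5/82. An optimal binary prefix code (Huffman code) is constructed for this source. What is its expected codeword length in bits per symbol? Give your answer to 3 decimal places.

Repeatedly combine the two least-probable nodes; the expected code length is the sum of the merged weights.
merge 5/82 + 5/82 → 5/41
merge 5/82 + 4/41 → 13/82
merge 5/41 + 6/41 → 11/41
merge 13/82 + 13/82 → 13/41
merge 15/82 + 19/82 → 17/41
merge 11/41 + 13/41 → 24/41
merge 17/41 + 24/41 → 1
L = 5/41 + 13/82 + 11/41 + 13/41 + 17/41 + 24/41 + 1 = 235/82 ≈ 2.866 bits/symbol.

2.866 bits/symbol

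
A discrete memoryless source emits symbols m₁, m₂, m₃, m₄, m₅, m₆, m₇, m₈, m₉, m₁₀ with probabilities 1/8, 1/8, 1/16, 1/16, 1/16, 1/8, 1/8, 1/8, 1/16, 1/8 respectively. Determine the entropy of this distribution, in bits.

3.25 bits

Each probability is a power of 1/2, so log₂(1/p) is an integer.
H = Σ p·log₂(1/p) = 1/8·3 + 1/8·3 + 1/16·4 + 1/16·4 + 1/16·4 + 1/8·3 + 1/8·3 + 1/8·3 + 1/16·4 + 1/8·3 = 3.25 bits.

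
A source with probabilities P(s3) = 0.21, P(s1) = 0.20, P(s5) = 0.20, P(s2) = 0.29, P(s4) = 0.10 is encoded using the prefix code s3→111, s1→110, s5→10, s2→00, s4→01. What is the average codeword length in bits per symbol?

2.41 bits/symbol

L̄ = Σ pᵢ·ℓᵢ = 0.21·3 + 0.20·3 + 0.20·2 + 0.29·2 + 0.10·2 = 2.41 bits/symbol.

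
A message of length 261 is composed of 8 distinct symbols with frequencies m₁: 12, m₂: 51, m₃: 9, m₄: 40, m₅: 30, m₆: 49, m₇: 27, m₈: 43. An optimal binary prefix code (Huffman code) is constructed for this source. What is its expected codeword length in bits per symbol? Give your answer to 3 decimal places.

2.881 bits/symbol

Probabilities are the counts divided by 261.
Repeatedly combine the two least-probable nodes; the expected code length is the sum of the merged weights.
merge 1/29 + 4/87 → 7/87
merge 7/87 + 3/29 → 16/87
merge 10/87 + 40/261 → 70/261
merge 43/261 + 16/87 → 91/261
merge 49/261 + 17/87 → 100/261
merge 70/261 + 91/261 → 161/261
merge 100/261 + 161/261 → 1
L = 7/87 + 16/87 + 70/261 + 91/261 + 100/261 + 161/261 + 1 = 752/261 ≈ 2.881 bits/symbol.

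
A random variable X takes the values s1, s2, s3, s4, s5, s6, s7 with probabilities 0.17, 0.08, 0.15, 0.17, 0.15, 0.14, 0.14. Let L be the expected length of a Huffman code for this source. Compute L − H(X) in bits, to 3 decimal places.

Entropy H = −Σ p log₂ p ≈ 2.7760 bits.
Huffman merges: 2/25+7/50→11/50; 7/50+3/20→29/100; 3/20+17/100→8/25; 17/100+11/50→39/100; 29/100+8/25→61/100; 39/100+61/100→1. L = 283/100 ≈ 2.8300.
L − H = 2.8300 − 2.7760 = 0.054 bits.

0.054 bits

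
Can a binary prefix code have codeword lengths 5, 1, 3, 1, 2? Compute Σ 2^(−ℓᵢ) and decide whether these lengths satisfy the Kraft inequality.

1.40625; no

With common denominator 2^5 = 32: Σ 2^(−ℓᵢ) = 1/32 + 16/32 + 4/32 + 16/32 + 8/32 = 45/32 = 1.40625.
Kraft's inequality requires Σ ≤ 1; here Σ = 1.40625 > 1, so no such prefix code exists.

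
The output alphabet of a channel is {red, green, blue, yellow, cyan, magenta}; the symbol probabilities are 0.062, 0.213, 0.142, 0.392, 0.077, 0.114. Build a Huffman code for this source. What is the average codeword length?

2.355 bits/symbol

Repeatedly combine the two least-probable nodes; the expected code length is the sum of the merged weights.
merge 31/500 + 77/1000 → 139/1000
merge 57/500 + 139/1000 → 253/1000
merge 71/500 + 213/1000 → 71/200
merge 253/1000 + 71/200 → 76/125
merge 49/125 + 76/125 → 1
L = 139/1000 + 253/1000 + 71/200 + 76/125 + 1 = 471/200 = 2.355 bits/symbol.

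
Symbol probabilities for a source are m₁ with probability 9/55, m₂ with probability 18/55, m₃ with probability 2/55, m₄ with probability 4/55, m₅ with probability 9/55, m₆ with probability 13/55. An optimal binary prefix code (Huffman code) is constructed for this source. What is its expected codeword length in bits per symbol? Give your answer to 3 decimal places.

2.382 bits/symbol

Repeatedly combine the two least-probable nodes; the expected code length is the sum of the merged weights.
merge 2/55 + 4/55 → 6/55
merge 6/55 + 9/55 → 3/11
merge 9/55 + 13/55 → 2/5
merge 3/11 + 18/55 → 3/5
merge 2/5 + 3/5 → 1
L = 6/55 + 3/11 + 2/5 + 3/5 + 1 = 131/55 ≈ 2.382 bits/symbol.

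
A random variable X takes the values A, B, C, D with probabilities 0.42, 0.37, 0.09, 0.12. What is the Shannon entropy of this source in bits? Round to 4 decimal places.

H = −Σ pᵢ log₂ pᵢ.
−0.42·log₂(0.42) = 0.5256
−0.37·log₂(0.37) = 0.5307
−0.09·log₂(0.09) = 0.3127
−0.12·log₂(0.12) = 0.3671
Sum ≈ 1.7361 → 1.7361 bits.

1.7361 bits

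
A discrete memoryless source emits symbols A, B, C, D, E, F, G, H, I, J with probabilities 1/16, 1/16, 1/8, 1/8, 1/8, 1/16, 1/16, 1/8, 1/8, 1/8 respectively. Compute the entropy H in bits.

Each probability is a power of 1/2, so log₂(1/p) is an integer.
H = Σ p·log₂(1/p) = 1/16·4 + 1/16·4 + 1/8·3 + 1/8·3 + 1/8·3 + 1/16·4 + 1/16·4 + 1/8·3 + 1/8·3 + 1/8·3 = 3.25 bits.

3.25 bits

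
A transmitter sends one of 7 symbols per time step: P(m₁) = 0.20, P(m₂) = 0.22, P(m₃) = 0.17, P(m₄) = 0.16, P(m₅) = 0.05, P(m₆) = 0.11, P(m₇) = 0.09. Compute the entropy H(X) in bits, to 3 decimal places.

H = −Σ pᵢ log₂ pᵢ.
−0.20·log₂(0.20) = 0.4644
−0.22·log₂(0.22) = 0.4806
−0.17·log₂(0.17) = 0.4346
−0.16·log₂(0.16) = 0.4230
−0.05·log₂(0.05) = 0.2161
−0.11·log₂(0.11) = 0.3503
−0.09·log₂(0.09) = 0.3127
Sum ≈ 2.6816 → 2.682 bits.

2.682 bits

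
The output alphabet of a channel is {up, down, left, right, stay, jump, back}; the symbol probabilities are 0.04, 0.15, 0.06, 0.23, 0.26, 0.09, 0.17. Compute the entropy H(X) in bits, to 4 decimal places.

H = −Σ pᵢ log₂ pᵢ.
−0.04·log₂(0.04) = 0.1858
−0.15·log₂(0.15) = 0.4105
−0.06·log₂(0.06) = 0.2435
−0.23·log₂(0.23) = 0.4877
−0.26·log₂(0.26) = 0.5053
−0.09·log₂(0.09) = 0.3127
−0.17·log₂(0.17) = 0.4346
Sum ≈ 2.5800 → 2.5800 bits.

2.5800 bits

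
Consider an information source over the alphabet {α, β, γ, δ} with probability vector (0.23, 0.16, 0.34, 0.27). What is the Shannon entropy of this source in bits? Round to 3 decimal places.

H = −Σ pᵢ log₂ pᵢ.
−0.23·log₂(0.23) = 0.4877
−0.16·log₂(0.16) = 0.4230
−0.34·log₂(0.34) = 0.5292
−0.27·log₂(0.27) = 0.5100
Sum ≈ 1.9499 → 1.950 bits.

1.950 bits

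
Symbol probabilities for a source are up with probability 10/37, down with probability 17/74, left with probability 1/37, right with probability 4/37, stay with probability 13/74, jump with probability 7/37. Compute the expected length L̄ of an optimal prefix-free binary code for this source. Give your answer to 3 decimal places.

2.446 bits/symbol

Repeatedly combine the two least-probable nodes; the expected code length is the sum of the merged weights.
merge 1/37 + 4/37 → 5/37
merge 5/37 + 13/74 → 23/74
merge 7/37 + 17/74 → 31/74
merge 10/37 + 23/74 → 43/74
merge 31/74 + 43/74 → 1
L = 5/37 + 23/74 + 31/74 + 43/74 + 1 = 181/74 ≈ 2.446 bits/symbol.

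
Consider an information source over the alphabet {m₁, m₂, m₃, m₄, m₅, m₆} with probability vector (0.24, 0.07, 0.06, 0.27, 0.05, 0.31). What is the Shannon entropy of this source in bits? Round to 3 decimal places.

2.256 bits

H = −Σ pᵢ log₂ pᵢ.
−0.24·log₂(0.24) = 0.4941
−0.07·log₂(0.07) = 0.2686
−0.06·log₂(0.06) = 0.2435
−0.27·log₂(0.27) = 0.5100
−0.05·log₂(0.05) = 0.2161
−0.31·log₂(0.31) = 0.5238
Sum ≈ 2.2561 → 2.256 bits.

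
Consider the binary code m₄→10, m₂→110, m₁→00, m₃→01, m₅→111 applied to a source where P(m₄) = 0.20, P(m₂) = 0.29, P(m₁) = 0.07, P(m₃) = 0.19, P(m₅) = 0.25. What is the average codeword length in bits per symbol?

L̄ = Σ pᵢ·ℓᵢ = 0.20·2 + 0.29·3 + 0.07·2 + 0.19·2 + 0.25·3 = 2.54 bits/symbol.

2.54 bits/symbol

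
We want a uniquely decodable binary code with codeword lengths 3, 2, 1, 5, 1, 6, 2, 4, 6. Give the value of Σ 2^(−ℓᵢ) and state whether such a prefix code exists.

1.75; no

With common denominator 2^6 = 64: Σ 2^(−ℓᵢ) = 8/64 + 16/64 + 32/64 + 2/64 + 32/64 + 1/64 + 16/64 + 4/64 + 1/64 = 112/64 = 1.75.
Kraft's inequality requires Σ ≤ 1; here Σ = 1.75 > 1, so no such prefix code exists.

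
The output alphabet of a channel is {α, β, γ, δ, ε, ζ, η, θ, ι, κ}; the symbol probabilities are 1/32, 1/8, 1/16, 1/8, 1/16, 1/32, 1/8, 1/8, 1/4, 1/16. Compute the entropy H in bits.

3.0625 bits

Each probability is a power of 1/2, so log₂(1/p) is an integer.
H = Σ p·log₂(1/p) = 1/32·5 + 1/8·3 + 1/16·4 + 1/8·3 + 1/16·4 + 1/32·5 + 1/8·3 + 1/8·3 + 1/4·2 + 1/16·4 = 3.0625 bits.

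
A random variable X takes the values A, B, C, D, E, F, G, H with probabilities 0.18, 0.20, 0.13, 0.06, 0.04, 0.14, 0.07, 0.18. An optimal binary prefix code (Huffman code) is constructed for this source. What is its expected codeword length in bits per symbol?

Repeatedly combine the two least-probable nodes; the expected code length is the sum of the merged weights.
merge 1/25 + 3/50 → 1/10
merge 7/100 + 1/10 → 17/100
merge 13/100 + 7/50 → 27/100
merge 17/100 + 9/50 → 7/20
merge 9/50 + 1/5 → 19/50
merge 27/100 + 7/20 → 31/50
merge 19/50 + 31/50 → 1
L = 1/10 + 17/100 + 27/100 + 7/20 + 19/50 + 31/50 + 1 = 289/100 = 2.89 bits/symbol.

2.89 bits/symbol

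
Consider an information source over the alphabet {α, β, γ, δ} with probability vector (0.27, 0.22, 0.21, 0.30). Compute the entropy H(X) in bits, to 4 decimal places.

1.9845 bits

H = −Σ pᵢ log₂ pᵢ.
−0.27·log₂(0.27) = 0.5100
−0.22·log₂(0.22) = 0.4806
−0.21·log₂(0.21) = 0.4728
−0.30·log₂(0.30) = 0.5211
Sum ≈ 1.9845 → 1.9845 bits.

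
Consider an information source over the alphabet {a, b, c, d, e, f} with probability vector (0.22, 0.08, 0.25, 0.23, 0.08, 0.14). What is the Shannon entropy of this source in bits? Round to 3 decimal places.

2.448 bits

H = −Σ pᵢ log₂ pᵢ.
−0.22·log₂(0.22) = 0.4806
−0.08·log₂(0.08) = 0.2915
−0.25·log₂(0.25) = 0.5000
−0.23·log₂(0.23) = 0.4877
−0.08·log₂(0.08) = 0.2915
−0.14·log₂(0.14) = 0.3971
Sum ≈ 2.4484 → 2.448 bits.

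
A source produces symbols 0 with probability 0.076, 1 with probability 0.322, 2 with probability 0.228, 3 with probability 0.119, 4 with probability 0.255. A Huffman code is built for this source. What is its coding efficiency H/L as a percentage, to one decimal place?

98.6%

Entropy H = −Σ p log₂ p ≈ 2.1634 bits.
Huffman merges: 19/250+119/1000→39/200; 39/200+57/250→423/1000; 51/200+161/500→577/1000; 423/1000+577/1000→1. L = 439/200 ≈ 2.1950.
Efficiency = H/L = 2.1634/2.1950 = 98.6%.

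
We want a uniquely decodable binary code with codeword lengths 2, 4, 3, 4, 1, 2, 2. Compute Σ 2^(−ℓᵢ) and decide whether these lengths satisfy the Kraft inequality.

1.5; no

With common denominator 2^4 = 16: Σ 2^(−ℓᵢ) = 4/16 + 1/16 + 2/16 + 1/16 + 8/16 + 4/16 + 4/16 = 24/16 = 1.5.
Kraft's inequality requires Σ ≤ 1; here Σ = 1.5 > 1, so no such prefix code exists.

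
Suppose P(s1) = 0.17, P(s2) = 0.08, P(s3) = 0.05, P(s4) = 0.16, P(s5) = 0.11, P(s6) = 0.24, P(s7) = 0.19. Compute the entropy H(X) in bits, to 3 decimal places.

2.665 bits

H = −Σ pᵢ log₂ pᵢ.
−0.17·log₂(0.17) = 0.4346
−0.08·log₂(0.08) = 0.2915
−0.05·log₂(0.05) = 0.2161
−0.16·log₂(0.16) = 0.4230
−0.11·log₂(0.11) = 0.3503
−0.24·log₂(0.24) = 0.4941
−0.19·log₂(0.19) = 0.4552
Sum ≈ 2.6649 → 2.665 bits.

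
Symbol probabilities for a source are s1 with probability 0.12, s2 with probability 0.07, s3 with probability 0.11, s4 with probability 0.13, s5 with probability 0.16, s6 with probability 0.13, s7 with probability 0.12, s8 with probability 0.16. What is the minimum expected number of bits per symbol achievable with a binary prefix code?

3 bits/symbol

Repeatedly combine the two least-probable nodes; the expected code length is the sum of the merged weights.
merge 7/100 + 11/100 → 9/50
merge 3/25 + 3/25 → 6/25
merge 13/100 + 13/100 → 13/50
merge 4/25 + 4/25 → 8/25
merge 9/50 + 6/25 → 21/50
merge 13/50 + 8/25 → 29/50
merge 21/50 + 29/50 → 1
L = 9/50 + 6/25 + 13/50 + 8/25 + 21/50 + 29/50 + 1 = 3 bits/symbol.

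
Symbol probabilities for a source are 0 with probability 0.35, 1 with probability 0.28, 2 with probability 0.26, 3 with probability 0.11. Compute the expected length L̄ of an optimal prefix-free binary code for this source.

2 bits/symbol

Repeatedly combine the two least-probable nodes; the expected code length is the sum of the merged weights.
merge 11/100 + 13/50 → 37/100
merge 7/25 + 7/20 → 63/100
merge 37/100 + 63/100 → 1
L = 37/100 + 63/100 + 1 = 2 bits/symbol.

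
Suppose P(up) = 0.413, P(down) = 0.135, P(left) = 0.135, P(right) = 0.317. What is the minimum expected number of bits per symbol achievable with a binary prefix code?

1.857 bits/symbol

Repeatedly combine the two least-probable nodes; the expected code length is the sum of the merged weights.
merge 27/200 + 27/200 → 27/100
merge 27/100 + 317/1000 → 587/1000
merge 413/1000 + 587/1000 → 1
L = 27/100 + 587/1000 + 1 = 1857/1000 = 1.857 bits/symbol.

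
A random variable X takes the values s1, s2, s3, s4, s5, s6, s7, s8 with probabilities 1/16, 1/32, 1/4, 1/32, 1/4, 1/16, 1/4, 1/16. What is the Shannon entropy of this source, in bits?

2.5625 bits

Each probability is a power of 1/2, so log₂(1/p) is an integer.
H = Σ p·log₂(1/p) = 1/16·4 + 1/32·5 + 1/4·2 + 1/32·5 + 1/4·2 + 1/16·4 + 1/4·2 + 1/16·4 = 2.5625 bits.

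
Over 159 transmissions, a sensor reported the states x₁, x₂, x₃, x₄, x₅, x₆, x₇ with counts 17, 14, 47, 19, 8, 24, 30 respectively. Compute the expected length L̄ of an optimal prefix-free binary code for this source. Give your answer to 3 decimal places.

2.654 bits/symbol

Probabilities are the counts divided by 159.
Repeatedly combine the two least-probable nodes; the expected code length is the sum of the merged weights.
merge 8/159 + 14/159 → 22/159
merge 17/159 + 19/159 → 12/53
merge 22/159 + 8/53 → 46/159
merge 10/53 + 12/53 → 22/53
merge 46/159 + 47/159 → 31/53
merge 22/53 + 31/53 → 1
L = 22/159 + 12/53 + 46/159 + 22/53 + 31/53 + 1 = 422/159 ≈ 2.654 bits/symbol.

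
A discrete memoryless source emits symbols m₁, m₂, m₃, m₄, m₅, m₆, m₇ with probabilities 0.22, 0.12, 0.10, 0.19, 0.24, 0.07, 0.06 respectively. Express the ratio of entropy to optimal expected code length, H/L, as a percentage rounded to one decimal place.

98.9%

Entropy H = −Σ p log₂ p ≈ 2.6413 bits.
Huffman merges: 3/50+7/100→13/100; 1/10+3/25→11/50; 13/100+19/100→8/25; 11/50+11/50→11/25; 6/25+8/25→14/25; 11/25+14/25→1. L = 267/100 ≈ 2.6700.
Efficiency = H/L = 2.6413/2.6700 = 98.9%.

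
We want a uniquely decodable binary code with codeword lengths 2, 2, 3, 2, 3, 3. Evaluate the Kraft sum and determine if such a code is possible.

1.125; no

With common denominator 2^3 = 8: Σ 2^(−ℓᵢ) = 2/8 + 2/8 + 1/8 + 2/8 + 1/8 + 1/8 = 9/8 = 1.125.
Kraft's inequality requires Σ ≤ 1; here Σ = 1.125 > 1, so no such prefix code exists.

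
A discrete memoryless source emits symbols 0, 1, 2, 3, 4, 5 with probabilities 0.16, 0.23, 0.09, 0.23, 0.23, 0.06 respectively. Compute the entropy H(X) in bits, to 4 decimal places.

H = −Σ pᵢ log₂ pᵢ.
−0.16·log₂(0.16) = 0.4230
−0.23·log₂(0.23) = 0.4877
−0.09·log₂(0.09) = 0.3127
−0.23·log₂(0.23) = 0.4877
−0.23·log₂(0.23) = 0.4877
−0.06·log₂(0.06) = 0.2435
Sum ≈ 2.4422 → 2.4422 bits.

2.4422 bits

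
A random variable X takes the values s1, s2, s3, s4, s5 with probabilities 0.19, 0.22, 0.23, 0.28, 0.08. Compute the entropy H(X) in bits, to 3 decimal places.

2.229 bits

H = −Σ pᵢ log₂ pᵢ.
−0.19·log₂(0.19) = 0.4552
−0.22·log₂(0.22) = 0.4806
−0.23·log₂(0.23) = 0.4877
−0.28·log₂(0.28) = 0.5142
−0.08·log₂(0.08) = 0.2915
Sum ≈ 2.2292 → 2.229 bits.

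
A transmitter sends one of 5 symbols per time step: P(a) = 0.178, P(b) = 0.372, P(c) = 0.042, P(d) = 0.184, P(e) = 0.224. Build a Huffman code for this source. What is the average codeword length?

2.22 bits/symbol

Repeatedly combine the two least-probable nodes; the expected code length is the sum of the merged weights.
merge 21/500 + 89/500 → 11/50
merge 23/125 + 11/50 → 101/250
merge 28/125 + 93/250 → 149/250
merge 101/250 + 149/250 → 1
L = 11/50 + 101/250 + 149/250 + 1 = 111/50 = 2.22 bits/symbol.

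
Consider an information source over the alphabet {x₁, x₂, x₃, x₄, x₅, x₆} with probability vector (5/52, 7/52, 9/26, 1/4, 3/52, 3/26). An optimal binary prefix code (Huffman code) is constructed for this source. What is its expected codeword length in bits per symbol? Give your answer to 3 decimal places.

2.404 bits/symbol

Repeatedly combine the two least-probable nodes; the expected code length is the sum of the merged weights.
merge 3/52 + 5/52 → 2/13
merge 3/26 + 7/52 → 1/4
merge 2/13 + 1/4 → 21/52
merge 1/4 + 9/26 → 31/52
merge 21/52 + 31/52 → 1
L = 2/13 + 1/4 + 21/52 + 31/52 + 1 = 125/52 ≈ 2.404 bits/symbol.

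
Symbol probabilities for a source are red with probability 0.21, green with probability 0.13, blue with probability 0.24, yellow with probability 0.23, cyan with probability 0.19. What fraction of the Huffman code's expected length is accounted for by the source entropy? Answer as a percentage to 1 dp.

98.8%

Entropy H = −Σ p log₂ p ≈ 2.2925 bits.
Huffman merges: 13/100+19/100→8/25; 21/100+23/100→11/25; 6/25+8/25→14/25; 11/25+14/25→1. L = 58/25 ≈ 2.3200.
Efficiency = H/L = 2.2925/2.3200 = 98.8%.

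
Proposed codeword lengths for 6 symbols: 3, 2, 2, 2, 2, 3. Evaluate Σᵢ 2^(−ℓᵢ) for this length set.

1.25

With common denominator 2^3 = 8: Σ 2^(−ℓᵢ) = 1/8 + 2/8 + 2/8 + 2/8 + 2/8 + 1/8 = 10/8 = 1.25.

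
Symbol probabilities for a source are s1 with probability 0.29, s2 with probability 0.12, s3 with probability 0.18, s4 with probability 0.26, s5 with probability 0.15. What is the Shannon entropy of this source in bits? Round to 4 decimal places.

2.2461 bits

H = −Σ pᵢ log₂ pᵢ.
−0.29·log₂(0.29) = 0.5179
−0.12·log₂(0.12) = 0.3671
−0.18·log₂(0.18) = 0.4453
−0.26·log₂(0.26) = 0.5053
−0.15·log₂(0.15) = 0.4105
Sum ≈ 2.2461 → 2.2461 bits.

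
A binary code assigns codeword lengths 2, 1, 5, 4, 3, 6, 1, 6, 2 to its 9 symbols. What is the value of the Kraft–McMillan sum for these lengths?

1.75

With common denominator 2^6 = 64: Σ 2^(−ℓᵢ) = 16/64 + 32/64 + 2/64 + 4/64 + 8/64 + 1/64 + 32/64 + 1/64 + 16/64 = 112/64 = 1.75.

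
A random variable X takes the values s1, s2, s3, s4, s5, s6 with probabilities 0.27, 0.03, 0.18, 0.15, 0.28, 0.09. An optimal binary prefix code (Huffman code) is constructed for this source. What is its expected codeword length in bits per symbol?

Repeatedly combine the two least-probable nodes; the expected code length is the sum of the merged weights.
merge 3/100 + 9/100 → 3/25
merge 3/25 + 3/20 → 27/100
merge 9/50 + 27/100 → 9/20
merge 27/100 + 7/25 → 11/20
merge 9/20 + 11/20 → 1
L = 3/25 + 27/100 + 9/20 + 11/20 + 1 = 239/100 = 2.39 bits/symbol.

2.39 bits/symbol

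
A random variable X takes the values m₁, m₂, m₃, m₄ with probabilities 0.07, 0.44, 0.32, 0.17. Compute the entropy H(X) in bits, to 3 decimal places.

H = −Σ pᵢ log₂ pᵢ.
−0.07·log₂(0.07) = 0.2686
−0.44·log₂(0.44) = 0.5211
−0.32·log₂(0.32) = 0.5260
−0.17·log₂(0.17) = 0.4346
Sum ≈ 1.7503 → 1.750 bits.

1.750 bits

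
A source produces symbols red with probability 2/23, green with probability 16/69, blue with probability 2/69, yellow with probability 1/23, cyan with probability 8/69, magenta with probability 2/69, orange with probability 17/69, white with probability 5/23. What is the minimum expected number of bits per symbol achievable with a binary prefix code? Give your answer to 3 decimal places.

2.652 bits/symbol

Repeatedly combine the two least-probable nodes; the expected code length is the sum of the merged weights.
merge 2/69 + 2/69 → 4/69
merge 1/23 + 4/69 → 7/69
merge 2/23 + 7/69 → 13/69
merge 8/69 + 13/69 → 7/23
merge 5/23 + 16/69 → 31/69
merge 17/69 + 7/23 → 38/69
merge 31/69 + 38/69 → 1
L = 4/69 + 7/69 + 13/69 + 7/23 + 31/69 + 38/69 + 1 = 61/23 ≈ 2.652 bits/symbol.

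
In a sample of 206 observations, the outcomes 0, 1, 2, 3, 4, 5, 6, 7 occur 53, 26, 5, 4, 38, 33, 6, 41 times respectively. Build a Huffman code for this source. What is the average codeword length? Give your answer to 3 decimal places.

2.660 bits/symbol

Probabilities are the counts divided by 206.
Repeatedly combine the two least-probable nodes; the expected code length is the sum of the merged weights.
merge 2/103 + 5/206 → 9/206
merge 3/103 + 9/206 → 15/206
merge 15/206 + 13/103 → 41/206
merge 33/206 + 19/103 → 71/206
merge 41/206 + 41/206 → 41/103
merge 53/206 + 71/206 → 62/103
merge 41/103 + 62/103 → 1
L = 9/206 + 15/206 + 41/206 + 71/206 + 41/103 + 62/103 + 1 = 274/103 ≈ 2.660 bits/symbol.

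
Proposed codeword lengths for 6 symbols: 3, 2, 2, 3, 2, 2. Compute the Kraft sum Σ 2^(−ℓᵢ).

1.25

With common denominator 2^3 = 8: Σ 2^(−ℓᵢ) = 1/8 + 2/8 + 2/8 + 1/8 + 2/8 + 2/8 = 10/8 = 1.25.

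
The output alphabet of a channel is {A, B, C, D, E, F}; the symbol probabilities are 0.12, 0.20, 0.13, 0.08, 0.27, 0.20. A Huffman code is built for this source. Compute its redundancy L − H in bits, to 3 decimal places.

Entropy H = −Σ p log₂ p ≈ 2.4800 bits.
Huffman merges: 2/25+3/25→1/5; 13/100+1/5→33/100; 1/5+1/5→2/5; 27/100+33/100→3/5; 2/5+3/5→1. L = 253/100 ≈ 2.5300.
L − H = 2.5300 − 2.4800 = 0.050 bits.

0.050 bits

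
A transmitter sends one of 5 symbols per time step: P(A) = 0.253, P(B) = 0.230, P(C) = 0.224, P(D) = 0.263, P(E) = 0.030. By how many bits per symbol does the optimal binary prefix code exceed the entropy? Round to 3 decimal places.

Entropy H = −Σ p log₂ p ≈ 2.1313 bits.
Huffman merges: 3/100+28/125→127/500; 23/100+253/1000→483/1000; 127/500+263/1000→517/1000; 483/1000+517/1000→1. L = 1127/500 ≈ 2.2540.
L − H = 2.2540 − 2.1313 = 0.123 bits.

0.123 bits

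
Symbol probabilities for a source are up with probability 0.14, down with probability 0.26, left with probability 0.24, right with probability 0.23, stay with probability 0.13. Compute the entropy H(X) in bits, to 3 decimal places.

H = −Σ pᵢ log₂ pᵢ.
−0.14·log₂(0.14) = 0.3971
−0.26·log₂(0.26) = 0.5053
−0.24·log₂(0.24) = 0.4941
−0.23·log₂(0.23) = 0.4877
−0.13·log₂(0.13) = 0.3826
Sum ≈ 2.2668 → 2.267 bits.

2.267 bits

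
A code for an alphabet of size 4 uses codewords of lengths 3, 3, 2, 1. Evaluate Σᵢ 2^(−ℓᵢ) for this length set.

1

With common denominator 2^3 = 8: Σ 2^(−ℓᵢ) = 1/8 + 1/8 + 2/8 + 4/8 = 8/8 = 1.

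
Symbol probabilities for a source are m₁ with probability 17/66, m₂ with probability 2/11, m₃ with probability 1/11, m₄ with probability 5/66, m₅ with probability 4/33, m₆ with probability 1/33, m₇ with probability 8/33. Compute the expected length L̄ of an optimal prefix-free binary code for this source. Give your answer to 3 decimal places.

Repeatedly combine the two least-probable nodes; the expected code length is the sum of the merged weights.
merge 1/33 + 5/66 → 7/66
merge 1/11 + 7/66 → 13/66
merge 4/33 + 2/11 → 10/33
merge 13/66 + 8/33 → 29/66
merge 17/66 + 10/33 → 37/66
merge 29/66 + 37/66 → 1
L = 7/66 + 13/66 + 10/33 + 29/66 + 37/66 + 1 = 86/33 ≈ 2.606 bits/symbol.

2.606 bits/symbol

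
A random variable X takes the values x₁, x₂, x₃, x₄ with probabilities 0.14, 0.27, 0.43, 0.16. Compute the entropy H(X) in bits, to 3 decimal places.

1.854 bits

H = −Σ pᵢ log₂ pᵢ.
−0.14·log₂(0.14) = 0.3971
−0.27·log₂(0.27) = 0.5100
−0.43·log₂(0.43) = 0.5236
−0.16·log₂(0.16) = 0.4230
Sum ≈ 1.8537 → 1.854 bits.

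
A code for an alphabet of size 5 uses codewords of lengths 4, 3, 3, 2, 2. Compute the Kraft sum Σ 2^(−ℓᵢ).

With common denominator 2^4 = 16: Σ 2^(−ℓᵢ) = 1/16 + 2/16 + 2/16 + 4/16 + 4/16 = 13/16 = 0.8125.

0.8125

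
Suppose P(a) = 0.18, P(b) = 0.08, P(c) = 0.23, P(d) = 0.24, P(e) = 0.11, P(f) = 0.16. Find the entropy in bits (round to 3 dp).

2.492 bits

H = −Σ pᵢ log₂ pᵢ.
−0.18·log₂(0.18) = 0.4453
−0.08·log₂(0.08) = 0.2915
−0.23·log₂(0.23) = 0.4877
−0.24·log₂(0.24) = 0.4941
−0.11·log₂(0.11) = 0.3503
−0.16·log₂(0.16) = 0.4230
Sum ≈ 2.4919 → 2.492 bits.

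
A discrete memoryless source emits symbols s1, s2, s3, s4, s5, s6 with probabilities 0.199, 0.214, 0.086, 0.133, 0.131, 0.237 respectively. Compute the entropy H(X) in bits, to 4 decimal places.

2.5074 bits

H = −Σ pᵢ log₂ pᵢ.
−0.199·log₂(0.199) = 0.4635
−0.214·log₂(0.214) = 0.4760
−0.086·log₂(0.086) = 0.3044
−0.133·log₂(0.133) = 0.3871
−0.131·log₂(0.131) = 0.3841
−0.237·log₂(0.237) = 0.4923
Sum ≈ 2.5074 → 2.5074 bits.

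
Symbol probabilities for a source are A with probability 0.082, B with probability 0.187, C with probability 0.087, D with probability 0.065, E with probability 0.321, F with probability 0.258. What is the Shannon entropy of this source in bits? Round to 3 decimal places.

2.342 bits

H = −Σ pᵢ log₂ pᵢ.
−0.082·log₂(0.082) = 0.2959
−0.187·log₂(0.187) = 0.4523
−0.087·log₂(0.087) = 0.3065
−0.065·log₂(0.065) = 0.2563
−0.321·log₂(0.321) = 0.5262
−0.258·log₂(0.258) = 0.5043
Sum ≈ 2.3415 → 2.342 bits.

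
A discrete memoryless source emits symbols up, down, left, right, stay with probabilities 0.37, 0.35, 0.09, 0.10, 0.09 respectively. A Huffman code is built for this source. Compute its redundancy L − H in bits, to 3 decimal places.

Entropy H = −Σ p log₂ p ≈ 2.0183 bits.
Huffman merges: 9/100+9/100→9/50; 1/10+9/50→7/25; 7/25+7/20→63/100; 37/100+63/100→1. L = 209/100 ≈ 2.0900.
L − H = 2.0900 − 2.0183 = 0.072 bits.

0.072 bits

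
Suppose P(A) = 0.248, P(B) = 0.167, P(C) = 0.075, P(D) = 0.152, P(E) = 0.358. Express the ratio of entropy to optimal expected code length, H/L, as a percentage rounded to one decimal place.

Entropy H = −Σ p log₂ p ≈ 2.1540 bits.
Huffman merges: 3/40+19/125→227/1000; 167/1000+227/1000→197/500; 31/125+179/500→303/500; 197/500+303/500→1. L = 2227/1000 ≈ 2.2270.
Efficiency = H/L = 2.1540/2.2270 = 96.7%.

96.7%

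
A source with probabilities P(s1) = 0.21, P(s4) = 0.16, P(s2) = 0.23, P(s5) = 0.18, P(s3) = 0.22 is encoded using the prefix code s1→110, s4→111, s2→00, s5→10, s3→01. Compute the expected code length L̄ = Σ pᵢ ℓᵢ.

L̄ = Σ pᵢ·ℓᵢ = 0.21·3 + 0.16·3 + 0.23·2 + 0.18·2 + 0.22·2 = 2.37 bits/symbol.

2.37 bits/symbol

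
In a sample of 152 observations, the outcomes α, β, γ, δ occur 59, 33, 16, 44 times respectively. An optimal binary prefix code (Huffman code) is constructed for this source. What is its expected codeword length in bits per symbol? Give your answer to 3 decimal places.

1.934 bits/symbol

Probabilities are the counts divided by 152.
Repeatedly combine the two least-probable nodes; the expected code length is the sum of the merged weights.
merge 2/19 + 33/152 → 49/152
merge 11/38 + 49/152 → 93/152
merge 59/152 + 93/152 → 1
L = 49/152 + 93/152 + 1 = 147/76 ≈ 1.934 bits/symbol.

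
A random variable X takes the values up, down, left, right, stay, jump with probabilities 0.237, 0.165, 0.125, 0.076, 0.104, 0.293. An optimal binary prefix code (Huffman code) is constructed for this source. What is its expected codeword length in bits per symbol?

Repeatedly combine the two least-probable nodes; the expected code length is the sum of the merged weights.
merge 19/250 + 13/125 → 9/50
merge 1/8 + 33/200 → 29/100
merge 9/50 + 237/1000 → 417/1000
merge 29/100 + 293/1000 → 583/1000
merge 417/1000 + 583/1000 → 1
L = 9/50 + 29/100 + 417/1000 + 583/1000 + 1 = 247/100 = 2.47 bits/symbol.

2.47 bits/symbol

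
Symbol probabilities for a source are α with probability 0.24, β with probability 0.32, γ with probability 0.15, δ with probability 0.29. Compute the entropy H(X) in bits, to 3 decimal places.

H = −Σ pᵢ log₂ pᵢ.
−0.24·log₂(0.24) = 0.4941
−0.32·log₂(0.32) = 0.5260
−0.15·log₂(0.15) = 0.4105
−0.29·log₂(0.29) = 0.5179
Sum ≈ 1.9486 → 1.949 bits.

1.949 bits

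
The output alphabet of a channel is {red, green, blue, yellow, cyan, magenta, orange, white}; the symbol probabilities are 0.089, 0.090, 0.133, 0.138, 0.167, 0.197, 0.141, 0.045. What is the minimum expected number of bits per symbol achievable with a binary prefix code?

Repeatedly combine the two least-probable nodes; the expected code length is the sum of the merged weights.
merge 9/200 + 89/1000 → 67/500
merge 9/100 + 133/1000 → 223/1000
merge 67/500 + 69/500 → 34/125
merge 141/1000 + 167/1000 → 77/250
merge 197/1000 + 223/1000 → 21/50
merge 34/125 + 77/250 → 29/50
merge 21/50 + 29/50 → 1
L = 67/500 + 223/1000 + 34/125 + 77/250 + 21/50 + 29/50 + 1 = 2937/1000 = 2.937 bits/symbol.

2.937 bits/symbol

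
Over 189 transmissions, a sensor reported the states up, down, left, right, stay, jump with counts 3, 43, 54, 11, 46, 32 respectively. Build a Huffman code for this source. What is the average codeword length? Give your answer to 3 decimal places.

Probabilities are the counts divided by 189.
Repeatedly combine the two least-probable nodes; the expected code length is the sum of the merged weights.
merge 1/63 + 11/189 → 2/27
merge 2/27 + 32/189 → 46/189
merge 43/189 + 46/189 → 89/189
merge 46/189 + 2/7 → 100/189
merge 89/189 + 100/189 → 1
L = 2/27 + 46/189 + 89/189 + 100/189 + 1 = 146/63 ≈ 2.317 bits/symbol.

2.317 bits/symbol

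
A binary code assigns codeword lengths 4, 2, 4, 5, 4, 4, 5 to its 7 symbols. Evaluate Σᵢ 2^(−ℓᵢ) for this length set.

0.5625

With common denominator 2^5 = 32: Σ 2^(−ℓᵢ) = 2/32 + 8/32 + 2/32 + 1/32 + 2/32 + 2/32 + 1/32 = 18/32 = 0.5625.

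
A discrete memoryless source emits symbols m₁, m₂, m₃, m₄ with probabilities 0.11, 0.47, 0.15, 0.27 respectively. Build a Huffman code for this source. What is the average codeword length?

Repeatedly combine the two least-probable nodes; the expected code length is the sum of the merged weights.
merge 11/100 + 3/20 → 13/50
merge 13/50 + 27/100 → 53/100
merge 47/100 + 53/100 → 1
L = 13/50 + 53/100 + 1 = 179/100 = 1.79 bits/symbol.

1.79 bits/symbol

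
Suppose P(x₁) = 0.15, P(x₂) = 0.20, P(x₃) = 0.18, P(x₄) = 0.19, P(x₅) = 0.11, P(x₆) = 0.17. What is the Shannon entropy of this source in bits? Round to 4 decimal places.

2.5603 bits

H = −Σ pᵢ log₂ pᵢ.
−0.15·log₂(0.15) = 0.4105
−0.20·log₂(0.20) = 0.4644
−0.18·log₂(0.18) = 0.4453
−0.19·log₂(0.19) = 0.4552
−0.11·log₂(0.11) = 0.3503
−0.17·log₂(0.17) = 0.4346
Sum ≈ 2.5603 → 2.5603 bits.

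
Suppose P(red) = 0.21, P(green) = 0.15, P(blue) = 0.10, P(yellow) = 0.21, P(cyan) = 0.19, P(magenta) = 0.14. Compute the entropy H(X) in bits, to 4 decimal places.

H = −Σ pᵢ log₂ pᵢ.
−0.21·log₂(0.21) = 0.4728
−0.15·log₂(0.15) = 0.4105
−0.10·log₂(0.10) = 0.3322
−0.21·log₂(0.21) = 0.4728
−0.19·log₂(0.19) = 0.4552
−0.14·log₂(0.14) = 0.3971
Sum ≈ 2.5407 → 2.5407 bits.

2.5407 bits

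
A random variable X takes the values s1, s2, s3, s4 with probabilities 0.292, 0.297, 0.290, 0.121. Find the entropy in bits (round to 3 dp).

1.925 bits

H = −Σ pᵢ log₂ pᵢ.
−0.292·log₂(0.292) = 0.5186
−0.297·log₂(0.297) = 0.5202
−0.290·log₂(0.290) = 0.5179
−0.121·log₂(0.121) = 0.3687
Sum ≈ 1.9253 → 1.925 bits.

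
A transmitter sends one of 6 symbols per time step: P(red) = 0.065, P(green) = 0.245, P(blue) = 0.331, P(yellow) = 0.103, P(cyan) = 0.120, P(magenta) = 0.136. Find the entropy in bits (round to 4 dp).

2.3777 bits

H = −Σ pᵢ log₂ pᵢ.
−0.065·log₂(0.065) = 0.2563
−0.245·log₂(0.245) = 0.4971
−0.331·log₂(0.331) = 0.5280
−0.103·log₂(0.103) = 0.3378
−0.120·log₂(0.120) = 0.3671
−0.136·log₂(0.136) = 0.3915
Sum ≈ 2.3777 → 2.3777 bits.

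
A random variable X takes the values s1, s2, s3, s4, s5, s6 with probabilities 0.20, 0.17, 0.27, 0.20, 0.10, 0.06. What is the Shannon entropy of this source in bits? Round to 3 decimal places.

H = −Σ pᵢ log₂ pᵢ.
−0.20·log₂(0.20) = 0.4644
−0.17·log₂(0.17) = 0.4346
−0.27·log₂(0.27) = 0.5100
−0.20·log₂(0.20) = 0.4644
−0.10·log₂(0.10) = 0.3322
−0.06·log₂(0.06) = 0.2435
Sum ≈ 2.4491 → 2.449 bits.

2.449 bits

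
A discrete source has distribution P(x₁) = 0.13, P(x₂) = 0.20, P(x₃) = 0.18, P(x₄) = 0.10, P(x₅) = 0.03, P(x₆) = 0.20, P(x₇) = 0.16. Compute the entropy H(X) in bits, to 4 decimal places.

H = −Σ pᵢ log₂ pᵢ.
−0.13·log₂(0.13) = 0.3826
−0.20·log₂(0.20) = 0.4644
−0.18·log₂(0.18) = 0.4453
−0.10·log₂(0.10) = 0.3322
−0.03·log₂(0.03) = 0.1518
−0.20·log₂(0.20) = 0.4644
−0.16·log₂(0.16) = 0.4230
Sum ≈ 2.6637 → 2.6637 bits.

2.6637 bits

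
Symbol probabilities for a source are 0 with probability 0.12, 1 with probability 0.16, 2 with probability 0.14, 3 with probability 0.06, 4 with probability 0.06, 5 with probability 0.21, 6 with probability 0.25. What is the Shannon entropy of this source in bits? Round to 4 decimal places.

H = −Σ pᵢ log₂ pᵢ.
−0.12·log₂(0.12) = 0.3671
−0.16·log₂(0.16) = 0.4230
−0.14·log₂(0.14) = 0.3971
−0.06·log₂(0.06) = 0.2435
−0.06·log₂(0.06) = 0.2435
−0.21·log₂(0.21) = 0.4728
−0.25·log₂(0.25) = 0.5000
Sum ≈ 2.6471 → 2.6471 bits.

2.6471 bits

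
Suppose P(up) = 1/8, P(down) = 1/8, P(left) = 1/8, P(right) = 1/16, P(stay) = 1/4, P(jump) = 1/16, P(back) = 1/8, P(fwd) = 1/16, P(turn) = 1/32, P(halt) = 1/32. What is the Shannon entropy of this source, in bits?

3.0625 bits

Each probability is a power of 1/2, so log₂(1/p) is an integer.
H = Σ p·log₂(1/p) = 1/8·3 + 1/8·3 + 1/8·3 + 1/16·4 + 1/4·2 + 1/16·4 + 1/8·3 + 1/16·4 + 1/32·5 + 1/32·5 = 3.0625 bits.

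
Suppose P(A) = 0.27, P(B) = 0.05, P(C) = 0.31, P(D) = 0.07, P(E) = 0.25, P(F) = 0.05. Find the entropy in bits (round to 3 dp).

2.235 bits

H = −Σ pᵢ log₂ pᵢ.
−0.27·log₂(0.27) = 0.5100
−0.05·log₂(0.05) = 0.2161
−0.31·log₂(0.31) = 0.5238
−0.07·log₂(0.07) = 0.2686
−0.25·log₂(0.25) = 0.5000
−0.05·log₂(0.05) = 0.2161
Sum ≈ 2.2346 → 2.235 bits.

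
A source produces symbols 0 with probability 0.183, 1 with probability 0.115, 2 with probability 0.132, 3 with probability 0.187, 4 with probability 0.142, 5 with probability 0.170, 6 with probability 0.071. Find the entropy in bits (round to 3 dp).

2.751 bits

H = −Σ pᵢ log₂ pᵢ.
−0.183·log₂(0.183) = 0.4484
−0.115·log₂(0.115) = 0.3588
−0.132·log₂(0.132) = 0.3856
−0.187·log₂(0.187) = 0.4523
−0.142·log₂(0.142) = 0.3999
−0.170·log₂(0.170) = 0.4346
−0.071·log₂(0.071) = 0.2709
Sum ≈ 2.7506 → 2.751 bits.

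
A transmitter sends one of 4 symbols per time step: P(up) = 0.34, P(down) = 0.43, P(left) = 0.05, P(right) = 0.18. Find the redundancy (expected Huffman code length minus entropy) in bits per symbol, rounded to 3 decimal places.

Entropy H = −Σ p log₂ p ≈ 1.7141 bits.
Huffman merges: 1/20+9/50→23/100; 23/100+17/50→57/100; 43/100+57/100→1. L = 9/5 ≈ 1.8000.
L − H = 1.8000 − 1.7141 = 0.086 bits.

0.086 bits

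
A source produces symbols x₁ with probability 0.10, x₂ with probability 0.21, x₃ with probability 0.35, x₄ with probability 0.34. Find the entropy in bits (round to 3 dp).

1.864 bits

H = −Σ pᵢ log₂ pᵢ.
−0.10·log₂(0.10) = 0.3322
−0.21·log₂(0.21) = 0.4728
−0.35·log₂(0.35) = 0.5301
−0.34·log₂(0.34) = 0.5292
Sum ≈ 1.8643 → 1.864 bits.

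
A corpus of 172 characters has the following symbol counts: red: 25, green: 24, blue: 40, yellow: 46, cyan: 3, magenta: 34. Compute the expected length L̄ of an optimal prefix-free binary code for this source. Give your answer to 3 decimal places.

Probabilities are the counts divided by 172.
Repeatedly combine the two least-probable nodes; the expected code length is the sum of the merged weights.
merge 3/172 + 6/43 → 27/172
merge 25/172 + 27/172 → 13/43
merge 17/86 + 10/43 → 37/86
merge 23/86 + 13/43 → 49/86
merge 37/86 + 49/86 → 1
L = 27/172 + 13/43 + 37/86 + 49/86 + 1 = 423/172 ≈ 2.459 bits/symbol.

2.459 bits/symbol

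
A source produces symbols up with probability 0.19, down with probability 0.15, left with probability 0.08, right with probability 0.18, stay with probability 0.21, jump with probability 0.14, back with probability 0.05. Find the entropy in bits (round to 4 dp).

H = −Σ pᵢ log₂ pᵢ.
−0.19·log₂(0.19) = 0.4552
−0.15·log₂(0.15) = 0.4105
−0.08·log₂(0.08) = 0.2915
−0.18·log₂(0.18) = 0.4453
−0.21·log₂(0.21) = 0.4728
−0.14·log₂(0.14) = 0.3971
−0.05·log₂(0.05) = 0.2161
Sum ≈ 2.6886 → 2.6886 bits.

2.6886 bits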